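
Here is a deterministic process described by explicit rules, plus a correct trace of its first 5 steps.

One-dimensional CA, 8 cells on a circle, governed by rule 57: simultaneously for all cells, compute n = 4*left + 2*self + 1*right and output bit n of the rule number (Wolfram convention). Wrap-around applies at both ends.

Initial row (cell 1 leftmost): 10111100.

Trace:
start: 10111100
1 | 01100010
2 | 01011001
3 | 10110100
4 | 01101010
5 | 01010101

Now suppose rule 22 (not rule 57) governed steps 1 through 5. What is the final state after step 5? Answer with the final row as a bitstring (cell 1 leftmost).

00000000

(re-executing steps 1..5 under rule 22; state before step 1: 10111100)
1 | 10000011
2 | 01000100
3 | 11101110
4 | 00000000
5 | 00000000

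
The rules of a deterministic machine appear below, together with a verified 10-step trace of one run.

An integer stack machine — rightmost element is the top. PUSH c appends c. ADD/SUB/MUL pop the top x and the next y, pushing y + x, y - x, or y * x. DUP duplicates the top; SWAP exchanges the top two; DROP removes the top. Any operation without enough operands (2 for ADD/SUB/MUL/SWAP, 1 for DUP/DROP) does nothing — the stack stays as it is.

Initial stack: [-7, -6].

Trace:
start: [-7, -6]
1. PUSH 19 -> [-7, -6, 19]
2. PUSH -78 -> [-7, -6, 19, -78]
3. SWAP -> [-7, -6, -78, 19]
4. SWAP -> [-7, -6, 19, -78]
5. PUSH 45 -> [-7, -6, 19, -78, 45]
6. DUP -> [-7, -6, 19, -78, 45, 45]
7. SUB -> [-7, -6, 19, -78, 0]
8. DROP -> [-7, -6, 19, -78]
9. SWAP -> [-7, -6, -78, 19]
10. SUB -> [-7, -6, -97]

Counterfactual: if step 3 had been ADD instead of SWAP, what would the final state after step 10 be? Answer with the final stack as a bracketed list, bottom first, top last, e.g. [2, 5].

(re-executing from step 3 with the substitution; state before step 3: [-7, -6, 19, -78])
3. ADD -> [-7, -6, -59]
4. SWAP -> [-7, -59, -6]
5. PUSH 45 -> [-7, -59, -6, 45]
6. DUP -> [-7, -59, -6, 45, 45]
7. SUB -> [-7, -59, -6, 0]
8. DROP -> [-7, -59, -6]
9. SWAP -> [-7, -6, -59]
10. SUB -> [-7, 53]

[-7, 53]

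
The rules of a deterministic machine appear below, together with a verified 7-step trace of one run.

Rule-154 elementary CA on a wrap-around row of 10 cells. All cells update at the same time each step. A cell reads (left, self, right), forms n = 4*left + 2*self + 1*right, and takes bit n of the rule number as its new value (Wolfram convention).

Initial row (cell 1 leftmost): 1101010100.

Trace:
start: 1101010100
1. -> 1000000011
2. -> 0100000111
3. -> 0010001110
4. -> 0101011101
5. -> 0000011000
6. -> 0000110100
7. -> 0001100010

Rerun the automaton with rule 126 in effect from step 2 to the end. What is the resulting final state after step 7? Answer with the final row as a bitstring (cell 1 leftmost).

1110001111

(re-executing steps 2..7 under rule 126; state before step 2: 1000000011)
2. -> 1100000110
3. -> 1110001111
4. -> 0011011000
5. -> 0111111100
6. -> 1100000110
7. -> 1110001111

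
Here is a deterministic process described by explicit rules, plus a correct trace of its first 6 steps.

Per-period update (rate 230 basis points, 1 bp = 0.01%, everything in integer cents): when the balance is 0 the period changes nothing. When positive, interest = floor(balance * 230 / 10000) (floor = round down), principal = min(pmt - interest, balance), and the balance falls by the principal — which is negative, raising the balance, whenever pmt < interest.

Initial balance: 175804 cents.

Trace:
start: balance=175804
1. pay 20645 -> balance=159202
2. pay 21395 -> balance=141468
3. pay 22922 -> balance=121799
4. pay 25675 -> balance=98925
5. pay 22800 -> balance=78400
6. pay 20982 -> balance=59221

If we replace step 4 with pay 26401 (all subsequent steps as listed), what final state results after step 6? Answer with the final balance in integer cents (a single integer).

(re-executing from step 4 with the substitution; state before step 4: balance=121799)
4. pay 26401 -> balance=98199
5. pay 22800 -> balance=77657
6. pay 20982 -> balance=58461

58461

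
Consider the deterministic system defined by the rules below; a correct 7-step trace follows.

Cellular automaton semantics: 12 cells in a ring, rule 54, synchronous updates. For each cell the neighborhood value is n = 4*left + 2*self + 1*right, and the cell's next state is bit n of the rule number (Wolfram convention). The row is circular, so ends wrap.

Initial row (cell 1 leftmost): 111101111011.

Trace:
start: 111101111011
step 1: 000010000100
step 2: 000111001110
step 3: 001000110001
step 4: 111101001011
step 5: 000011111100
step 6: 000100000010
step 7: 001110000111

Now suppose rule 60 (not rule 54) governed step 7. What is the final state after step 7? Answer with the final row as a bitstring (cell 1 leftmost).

000110000011

(re-executing step 7 under rule 60; state before step 7: 000100000010)
step 7: 000110000011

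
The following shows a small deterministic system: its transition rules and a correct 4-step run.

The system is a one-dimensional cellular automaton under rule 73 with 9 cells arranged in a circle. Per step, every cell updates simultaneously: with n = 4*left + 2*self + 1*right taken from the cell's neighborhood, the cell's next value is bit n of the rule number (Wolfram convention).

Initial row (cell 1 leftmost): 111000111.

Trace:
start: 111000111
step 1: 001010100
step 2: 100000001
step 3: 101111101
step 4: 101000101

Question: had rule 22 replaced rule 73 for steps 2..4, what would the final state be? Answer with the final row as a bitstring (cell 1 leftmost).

(re-executing steps 2..4 under rule 22; state before step 2: 001010100)
step 2: 011010110
step 3: 100010001
step 4: 010111010

010111010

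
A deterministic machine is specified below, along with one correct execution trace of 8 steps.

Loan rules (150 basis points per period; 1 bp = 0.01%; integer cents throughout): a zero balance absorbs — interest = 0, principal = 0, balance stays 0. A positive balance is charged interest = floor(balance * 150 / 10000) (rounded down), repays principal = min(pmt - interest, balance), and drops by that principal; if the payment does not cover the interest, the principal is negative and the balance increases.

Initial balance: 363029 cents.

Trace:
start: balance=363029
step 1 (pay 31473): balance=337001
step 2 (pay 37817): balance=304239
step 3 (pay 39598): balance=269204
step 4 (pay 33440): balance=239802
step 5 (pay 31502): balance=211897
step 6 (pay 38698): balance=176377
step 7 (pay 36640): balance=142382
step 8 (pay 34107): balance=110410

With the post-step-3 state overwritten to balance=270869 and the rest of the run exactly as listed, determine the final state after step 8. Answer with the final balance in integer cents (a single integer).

state after step 3 := balance=270869
step 4 (pay 33440): balance=241492
step 5 (pay 31502): balance=213612
step 6 (pay 38698): balance=178118
step 7 (pay 36640): balance=144149
step 8 (pay 34107): balance=112204

112204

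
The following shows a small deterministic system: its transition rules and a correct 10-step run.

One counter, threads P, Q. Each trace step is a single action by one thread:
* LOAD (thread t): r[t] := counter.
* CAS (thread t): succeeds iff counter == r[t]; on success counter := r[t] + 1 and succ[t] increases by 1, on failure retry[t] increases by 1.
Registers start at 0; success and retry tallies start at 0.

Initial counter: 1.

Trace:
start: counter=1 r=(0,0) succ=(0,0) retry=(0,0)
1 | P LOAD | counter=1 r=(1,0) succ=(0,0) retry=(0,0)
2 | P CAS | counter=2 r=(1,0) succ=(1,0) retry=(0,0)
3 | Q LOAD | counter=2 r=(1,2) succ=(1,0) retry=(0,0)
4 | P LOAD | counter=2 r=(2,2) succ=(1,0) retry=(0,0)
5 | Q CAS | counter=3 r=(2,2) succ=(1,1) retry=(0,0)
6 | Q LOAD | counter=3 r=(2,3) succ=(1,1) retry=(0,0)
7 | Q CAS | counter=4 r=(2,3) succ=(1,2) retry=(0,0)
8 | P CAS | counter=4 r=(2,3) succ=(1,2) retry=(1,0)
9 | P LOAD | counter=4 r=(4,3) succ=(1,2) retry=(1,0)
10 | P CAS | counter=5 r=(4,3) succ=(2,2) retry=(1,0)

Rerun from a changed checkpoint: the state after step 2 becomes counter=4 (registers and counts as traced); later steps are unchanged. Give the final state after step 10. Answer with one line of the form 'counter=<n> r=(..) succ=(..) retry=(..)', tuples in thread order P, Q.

state after step 2 := counter=4 r=(1,0) succ=(1,0) retry=(0,0)
3 | Q LOAD | counter=4 r=(1,4) succ=(1,0) retry=(0,0)
4 | P LOAD | counter=4 r=(4,4) succ=(1,0) retry=(0,0)
5 | Q CAS | counter=5 r=(4,4) succ=(1,1) retry=(0,0)
6 | Q LOAD | counter=5 r=(4,5) succ=(1,1) retry=(0,0)
7 | Q CAS | counter=6 r=(4,5) succ=(1,2) retry=(0,0)
8 | P CAS | counter=6 r=(4,5) succ=(1,2) retry=(1,0)
9 | P LOAD | counter=6 r=(6,5) succ=(1,2) retry=(1,0)
10 | P CAS | counter=7 r=(6,5) succ=(2,2) retry=(1,0)

counter=7 r=(6,5) succ=(2,2) retry=(1,0)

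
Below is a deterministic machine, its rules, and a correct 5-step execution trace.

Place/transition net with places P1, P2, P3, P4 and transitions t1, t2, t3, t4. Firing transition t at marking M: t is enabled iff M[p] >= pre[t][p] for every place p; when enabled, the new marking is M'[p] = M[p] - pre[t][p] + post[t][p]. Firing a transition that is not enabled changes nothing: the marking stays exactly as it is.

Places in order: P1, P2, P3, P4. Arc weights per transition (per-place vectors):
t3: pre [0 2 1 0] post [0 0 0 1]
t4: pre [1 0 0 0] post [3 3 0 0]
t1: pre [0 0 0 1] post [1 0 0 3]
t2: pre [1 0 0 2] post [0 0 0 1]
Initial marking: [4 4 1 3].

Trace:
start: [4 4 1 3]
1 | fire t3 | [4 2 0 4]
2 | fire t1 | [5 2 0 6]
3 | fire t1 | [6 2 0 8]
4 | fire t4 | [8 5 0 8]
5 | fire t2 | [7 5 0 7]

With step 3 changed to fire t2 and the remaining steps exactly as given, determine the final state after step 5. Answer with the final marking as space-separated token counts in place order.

(re-executing from step 3 with the substitution; state before step 3: [5 2 0 6])
3 | fire t2 | [4 2 0 5]
4 | fire t4 | [6 5 0 5]
5 | fire t2 | [5 5 0 4]

5 5 0 4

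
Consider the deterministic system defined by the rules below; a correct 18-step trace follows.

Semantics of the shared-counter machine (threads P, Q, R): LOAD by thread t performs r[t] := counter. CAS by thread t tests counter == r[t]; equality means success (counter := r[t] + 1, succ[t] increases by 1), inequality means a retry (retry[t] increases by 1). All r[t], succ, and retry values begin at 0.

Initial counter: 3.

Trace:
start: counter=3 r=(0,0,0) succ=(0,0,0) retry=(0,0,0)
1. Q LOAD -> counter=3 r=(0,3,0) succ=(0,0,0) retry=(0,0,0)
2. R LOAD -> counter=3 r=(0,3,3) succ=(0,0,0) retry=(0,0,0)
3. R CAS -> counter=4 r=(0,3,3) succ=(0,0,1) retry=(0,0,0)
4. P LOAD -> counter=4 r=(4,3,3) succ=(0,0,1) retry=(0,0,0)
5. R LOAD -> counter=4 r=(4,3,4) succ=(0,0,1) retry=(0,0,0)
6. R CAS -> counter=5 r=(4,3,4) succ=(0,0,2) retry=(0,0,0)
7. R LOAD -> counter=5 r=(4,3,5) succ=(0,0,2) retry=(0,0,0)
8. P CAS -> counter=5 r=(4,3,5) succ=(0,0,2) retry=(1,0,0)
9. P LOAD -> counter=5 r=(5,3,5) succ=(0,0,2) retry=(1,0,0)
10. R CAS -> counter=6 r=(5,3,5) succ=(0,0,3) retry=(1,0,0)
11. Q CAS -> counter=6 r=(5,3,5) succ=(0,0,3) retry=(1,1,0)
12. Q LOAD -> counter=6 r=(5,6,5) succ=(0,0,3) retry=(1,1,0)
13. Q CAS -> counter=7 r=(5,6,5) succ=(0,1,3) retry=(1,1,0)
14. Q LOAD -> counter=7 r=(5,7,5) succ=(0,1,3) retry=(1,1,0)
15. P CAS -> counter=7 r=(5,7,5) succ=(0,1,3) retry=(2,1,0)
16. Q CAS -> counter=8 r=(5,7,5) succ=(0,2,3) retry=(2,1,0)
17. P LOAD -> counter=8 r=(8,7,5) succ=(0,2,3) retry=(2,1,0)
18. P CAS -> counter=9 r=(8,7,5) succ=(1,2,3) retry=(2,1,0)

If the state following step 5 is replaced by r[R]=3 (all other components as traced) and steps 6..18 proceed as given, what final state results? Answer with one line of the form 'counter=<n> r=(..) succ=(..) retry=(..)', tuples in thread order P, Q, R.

state after step 5 := counter=4 r=(4,3,3) succ=(0,0,1) retry=(0,0,0)
6. R CAS -> counter=4 r=(4,3,3) succ=(0,0,1) retry=(0,0,1)
7. R LOAD -> counter=4 r=(4,3,4) succ=(0,0,1) retry=(0,0,1)
8. P CAS -> counter=5 r=(4,3,4) succ=(1,0,1) retry=(0,0,1)
9. P LOAD -> counter=5 r=(5,3,4) succ=(1,0,1) retry=(0,0,1)
10. R CAS -> counter=5 r=(5,3,4) succ=(1,0,1) retry=(0,0,2)
11. Q CAS -> counter=5 r=(5,3,4) succ=(1,0,1) retry=(0,1,2)
12. Q LOAD -> counter=5 r=(5,5,4) succ=(1,0,1) retry=(0,1,2)
13. Q CAS -> counter=6 r=(5,5,4) succ=(1,1,1) retry=(0,1,2)
14. Q LOAD -> counter=6 r=(5,6,4) succ=(1,1,1) retry=(0,1,2)
15. P CAS -> counter=6 r=(5,6,4) succ=(1,1,1) retry=(1,1,2)
16. Q CAS -> counter=7 r=(5,6,4) succ=(1,2,1) retry=(1,1,2)
17. P LOAD -> counter=7 r=(7,6,4) succ=(1,2,1) retry=(1,1,2)
18. P CAS -> counter=8 r=(7,6,4) succ=(2,2,1) retry=(1,1,2)

counter=8 r=(7,6,4) succ=(2,2,1) retry=(1,1,2)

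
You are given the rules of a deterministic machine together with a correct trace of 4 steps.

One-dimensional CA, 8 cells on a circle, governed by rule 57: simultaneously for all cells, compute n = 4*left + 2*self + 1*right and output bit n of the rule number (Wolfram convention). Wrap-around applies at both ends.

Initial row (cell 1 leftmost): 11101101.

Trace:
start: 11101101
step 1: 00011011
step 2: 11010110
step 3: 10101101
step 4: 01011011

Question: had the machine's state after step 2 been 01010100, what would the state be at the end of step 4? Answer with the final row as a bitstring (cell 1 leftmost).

10010110

state after step 2 := 01010100
step 3: 00101011
step 4: 10010110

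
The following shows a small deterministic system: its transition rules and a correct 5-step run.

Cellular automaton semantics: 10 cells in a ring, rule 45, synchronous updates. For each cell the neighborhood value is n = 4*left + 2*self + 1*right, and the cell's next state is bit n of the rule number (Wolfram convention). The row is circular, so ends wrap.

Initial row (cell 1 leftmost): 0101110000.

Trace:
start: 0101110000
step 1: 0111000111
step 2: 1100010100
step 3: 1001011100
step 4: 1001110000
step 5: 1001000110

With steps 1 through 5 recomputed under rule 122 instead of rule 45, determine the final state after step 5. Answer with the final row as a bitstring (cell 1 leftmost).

0011011000

(re-executing steps 1..5 under rule 122; state before step 1: 0101110000)
step 1: 1011011000
step 2: 0111111101
step 3: 1100000110
step 4: 1110001111
step 5: 0011011000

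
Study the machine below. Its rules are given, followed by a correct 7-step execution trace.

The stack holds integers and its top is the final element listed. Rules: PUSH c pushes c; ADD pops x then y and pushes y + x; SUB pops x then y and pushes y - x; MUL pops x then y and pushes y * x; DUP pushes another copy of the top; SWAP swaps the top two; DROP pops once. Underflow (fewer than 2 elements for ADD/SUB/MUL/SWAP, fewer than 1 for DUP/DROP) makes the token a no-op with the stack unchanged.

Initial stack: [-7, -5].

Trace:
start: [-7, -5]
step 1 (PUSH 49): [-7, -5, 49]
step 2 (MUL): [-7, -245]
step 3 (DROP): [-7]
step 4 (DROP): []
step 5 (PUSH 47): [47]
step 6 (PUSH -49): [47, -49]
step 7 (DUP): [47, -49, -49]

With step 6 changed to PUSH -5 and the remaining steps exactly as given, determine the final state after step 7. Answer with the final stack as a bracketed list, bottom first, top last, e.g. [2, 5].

[47, -5, -5]

(re-executing from step 6 with the substitution; state before step 6: [47])
step 6 (PUSH -5): [47, -5]
step 7 (DUP): [47, -5, -5]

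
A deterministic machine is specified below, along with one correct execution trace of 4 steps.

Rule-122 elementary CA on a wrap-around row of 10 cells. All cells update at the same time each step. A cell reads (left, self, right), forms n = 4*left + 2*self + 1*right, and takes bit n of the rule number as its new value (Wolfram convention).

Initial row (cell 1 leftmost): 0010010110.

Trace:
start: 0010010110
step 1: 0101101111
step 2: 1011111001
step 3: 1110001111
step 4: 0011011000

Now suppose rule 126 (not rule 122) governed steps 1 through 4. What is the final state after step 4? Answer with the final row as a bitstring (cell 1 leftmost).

(re-executing steps 1..4 under rule 126; state before step 1: 0010010110)
step 1: 0111111111
step 2: 1100000001
step 3: 0110000011
step 4: 1111000111

1111000111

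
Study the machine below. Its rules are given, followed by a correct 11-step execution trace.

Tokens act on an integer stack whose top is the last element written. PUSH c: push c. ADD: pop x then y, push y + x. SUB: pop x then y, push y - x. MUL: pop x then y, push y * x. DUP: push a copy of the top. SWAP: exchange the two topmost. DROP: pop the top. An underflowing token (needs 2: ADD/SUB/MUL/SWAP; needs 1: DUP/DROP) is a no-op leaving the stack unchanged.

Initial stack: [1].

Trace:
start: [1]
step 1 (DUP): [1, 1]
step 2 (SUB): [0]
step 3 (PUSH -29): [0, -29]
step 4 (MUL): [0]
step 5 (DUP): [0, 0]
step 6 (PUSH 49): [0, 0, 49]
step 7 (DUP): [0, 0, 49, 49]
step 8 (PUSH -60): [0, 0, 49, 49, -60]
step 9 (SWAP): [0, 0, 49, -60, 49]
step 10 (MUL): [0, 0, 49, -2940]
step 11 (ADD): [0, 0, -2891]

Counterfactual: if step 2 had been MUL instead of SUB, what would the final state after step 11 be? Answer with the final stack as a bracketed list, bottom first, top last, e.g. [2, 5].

(re-executing from step 2 with the substitution; state before step 2: [1, 1])
step 2 (MUL): [1]
step 3 (PUSH -29): [1, -29]
step 4 (MUL): [-29]
step 5 (DUP): [-29, -29]
step 6 (PUSH 49): [-29, -29, 49]
step 7 (DUP): [-29, -29, 49, 49]
step 8 (PUSH -60): [-29, -29, 49, 49, -60]
step 9 (SWAP): [-29, -29, 49, -60, 49]
step 10 (MUL): [-29, -29, 49, -2940]
step 11 (ADD): [-29, -29, -2891]

[-29, -29, -2891]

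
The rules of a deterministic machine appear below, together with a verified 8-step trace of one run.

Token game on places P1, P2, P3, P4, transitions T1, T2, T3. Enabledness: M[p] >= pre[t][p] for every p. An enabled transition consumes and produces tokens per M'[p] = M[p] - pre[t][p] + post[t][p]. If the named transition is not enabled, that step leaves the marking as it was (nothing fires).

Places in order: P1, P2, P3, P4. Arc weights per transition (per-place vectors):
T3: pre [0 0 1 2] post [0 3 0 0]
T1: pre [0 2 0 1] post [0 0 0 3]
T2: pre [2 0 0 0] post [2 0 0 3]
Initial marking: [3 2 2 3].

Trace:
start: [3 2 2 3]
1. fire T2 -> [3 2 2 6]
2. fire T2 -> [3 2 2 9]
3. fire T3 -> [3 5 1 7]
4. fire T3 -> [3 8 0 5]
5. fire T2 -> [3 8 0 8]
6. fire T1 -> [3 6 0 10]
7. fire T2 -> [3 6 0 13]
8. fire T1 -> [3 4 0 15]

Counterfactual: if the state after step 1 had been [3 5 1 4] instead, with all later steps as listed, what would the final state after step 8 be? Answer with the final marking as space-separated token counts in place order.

3 4 0 15

state after step 1 := [3 5 1 4]
2. fire T2 -> [3 5 1 7]
3. fire T3 -> [3 8 0 5]
4. fire T3 -> [3 8 0 5]
5. fire T2 -> [3 8 0 8]
6. fire T1 -> [3 6 0 10]
7. fire T2 -> [3 6 0 13]
8. fire T1 -> [3 4 0 15]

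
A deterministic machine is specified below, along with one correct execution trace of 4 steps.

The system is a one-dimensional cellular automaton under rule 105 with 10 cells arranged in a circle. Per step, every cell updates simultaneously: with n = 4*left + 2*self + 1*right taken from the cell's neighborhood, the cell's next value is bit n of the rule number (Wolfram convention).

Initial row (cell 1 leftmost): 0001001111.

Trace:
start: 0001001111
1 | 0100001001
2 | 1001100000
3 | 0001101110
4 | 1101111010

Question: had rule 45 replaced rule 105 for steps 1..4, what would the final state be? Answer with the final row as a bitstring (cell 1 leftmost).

1001101001

(re-executing steps 1..4 under rule 45; state before step 1: 0001001111)
1 | 0101001000
2 | 0111001011
3 | 1100001110
4 | 1001101001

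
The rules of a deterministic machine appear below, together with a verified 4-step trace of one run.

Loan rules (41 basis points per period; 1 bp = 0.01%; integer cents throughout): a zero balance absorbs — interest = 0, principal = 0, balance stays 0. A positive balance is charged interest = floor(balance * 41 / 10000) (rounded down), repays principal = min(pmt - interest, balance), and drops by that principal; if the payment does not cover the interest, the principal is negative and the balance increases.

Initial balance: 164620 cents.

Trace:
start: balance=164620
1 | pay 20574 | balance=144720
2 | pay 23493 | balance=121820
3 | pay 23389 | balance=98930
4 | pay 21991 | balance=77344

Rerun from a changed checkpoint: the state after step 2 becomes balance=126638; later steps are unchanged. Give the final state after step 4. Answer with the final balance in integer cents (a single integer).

82202

state after step 2 := balance=126638
3 | pay 23389 | balance=103768
4 | pay 21991 | balance=82202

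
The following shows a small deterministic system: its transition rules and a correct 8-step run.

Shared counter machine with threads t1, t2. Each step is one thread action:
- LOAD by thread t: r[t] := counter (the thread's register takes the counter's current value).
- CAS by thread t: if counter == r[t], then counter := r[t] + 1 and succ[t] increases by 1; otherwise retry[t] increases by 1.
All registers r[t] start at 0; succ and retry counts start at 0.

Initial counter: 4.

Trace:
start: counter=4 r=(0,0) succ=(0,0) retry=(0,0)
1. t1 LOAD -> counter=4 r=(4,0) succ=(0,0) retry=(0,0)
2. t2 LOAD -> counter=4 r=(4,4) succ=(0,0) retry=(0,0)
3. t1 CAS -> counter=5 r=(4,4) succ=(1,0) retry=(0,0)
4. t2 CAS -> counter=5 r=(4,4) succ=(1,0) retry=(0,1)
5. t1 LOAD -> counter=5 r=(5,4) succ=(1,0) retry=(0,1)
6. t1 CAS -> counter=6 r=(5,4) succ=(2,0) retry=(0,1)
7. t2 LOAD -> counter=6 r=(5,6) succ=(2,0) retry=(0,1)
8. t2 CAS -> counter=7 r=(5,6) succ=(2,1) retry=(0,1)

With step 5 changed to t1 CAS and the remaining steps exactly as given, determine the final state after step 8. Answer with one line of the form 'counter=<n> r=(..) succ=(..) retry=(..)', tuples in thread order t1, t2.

counter=6 r=(4,5) succ=(1,1) retry=(2,1)

(re-executing from step 5 with the substitution; state before step 5: counter=5 r=(4,4) succ=(1,0) retry=(0,1))
5. t1 CAS -> counter=5 r=(4,4) succ=(1,0) retry=(1,1)
6. t1 CAS -> counter=5 r=(4,4) succ=(1,0) retry=(2,1)
7. t2 LOAD -> counter=5 r=(4,5) succ=(1,0) retry=(2,1)
8. t2 CAS -> counter=6 r=(4,5) succ=(1,1) retry=(2,1)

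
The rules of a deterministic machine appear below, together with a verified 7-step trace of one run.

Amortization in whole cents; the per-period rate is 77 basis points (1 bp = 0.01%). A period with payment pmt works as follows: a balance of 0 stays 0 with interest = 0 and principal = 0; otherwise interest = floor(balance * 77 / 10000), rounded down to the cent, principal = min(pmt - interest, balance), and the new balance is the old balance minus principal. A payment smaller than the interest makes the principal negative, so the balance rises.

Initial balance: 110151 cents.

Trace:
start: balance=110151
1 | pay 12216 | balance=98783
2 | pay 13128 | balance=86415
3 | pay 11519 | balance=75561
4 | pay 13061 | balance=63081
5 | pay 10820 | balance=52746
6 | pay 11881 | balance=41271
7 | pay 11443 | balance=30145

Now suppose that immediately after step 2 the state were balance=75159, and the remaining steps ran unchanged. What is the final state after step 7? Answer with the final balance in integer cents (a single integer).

18449

state after step 2 := balance=75159
3 | pay 11519 | balance=64218
4 | pay 13061 | balance=51651
5 | pay 10820 | balance=41228
6 | pay 11881 | balance=29664
7 | pay 11443 | balance=18449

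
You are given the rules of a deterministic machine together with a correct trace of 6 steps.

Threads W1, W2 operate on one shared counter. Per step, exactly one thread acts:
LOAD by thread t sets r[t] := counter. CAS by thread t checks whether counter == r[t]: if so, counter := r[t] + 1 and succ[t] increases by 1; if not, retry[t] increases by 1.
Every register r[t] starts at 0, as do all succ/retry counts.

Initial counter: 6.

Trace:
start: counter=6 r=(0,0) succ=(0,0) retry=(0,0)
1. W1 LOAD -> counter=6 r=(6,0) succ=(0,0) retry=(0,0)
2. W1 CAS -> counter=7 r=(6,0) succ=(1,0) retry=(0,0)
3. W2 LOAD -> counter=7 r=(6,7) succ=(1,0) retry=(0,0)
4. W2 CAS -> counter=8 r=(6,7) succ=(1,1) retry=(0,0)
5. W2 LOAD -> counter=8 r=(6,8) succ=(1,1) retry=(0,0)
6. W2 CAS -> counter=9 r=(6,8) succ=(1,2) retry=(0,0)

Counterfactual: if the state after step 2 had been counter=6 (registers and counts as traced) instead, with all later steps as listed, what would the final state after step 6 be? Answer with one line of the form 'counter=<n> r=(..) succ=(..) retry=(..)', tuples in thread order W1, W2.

state after step 2 := counter=6 r=(6,0) succ=(1,0) retry=(0,0)
3. W2 LOAD -> counter=6 r=(6,6) succ=(1,0) retry=(0,0)
4. W2 CAS -> counter=7 r=(6,6) succ=(1,1) retry=(0,0)
5. W2 LOAD -> counter=7 r=(6,7) succ=(1,1) retry=(0,0)
6. W2 CAS -> counter=8 r=(6,7) succ=(1,2) retry=(0,0)

counter=8 r=(6,7) succ=(1,2) retry=(0,0)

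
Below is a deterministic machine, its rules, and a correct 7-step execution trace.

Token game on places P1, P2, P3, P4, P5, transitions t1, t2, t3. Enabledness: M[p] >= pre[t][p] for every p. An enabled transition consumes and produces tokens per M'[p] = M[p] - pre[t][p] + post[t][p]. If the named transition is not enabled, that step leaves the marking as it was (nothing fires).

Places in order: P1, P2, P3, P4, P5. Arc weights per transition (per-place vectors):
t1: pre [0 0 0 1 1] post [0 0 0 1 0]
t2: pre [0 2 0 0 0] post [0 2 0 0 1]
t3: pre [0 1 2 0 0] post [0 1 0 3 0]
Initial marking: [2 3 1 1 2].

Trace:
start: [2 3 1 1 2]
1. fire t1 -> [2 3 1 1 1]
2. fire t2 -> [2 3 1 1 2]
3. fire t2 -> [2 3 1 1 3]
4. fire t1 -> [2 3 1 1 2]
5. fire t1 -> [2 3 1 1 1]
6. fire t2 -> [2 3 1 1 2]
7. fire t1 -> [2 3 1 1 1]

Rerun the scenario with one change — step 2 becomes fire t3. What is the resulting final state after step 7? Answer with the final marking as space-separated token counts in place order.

2 3 1 1 0

(re-executing from step 2 with the substitution; state before step 2: [2 3 1 1 1])
2. fire t3 -> [2 3 1 1 1]
3. fire t2 -> [2 3 1 1 2]
4. fire t1 -> [2 3 1 1 1]
5. fire t1 -> [2 3 1 1 0]
6. fire t2 -> [2 3 1 1 1]
7. fire t1 -> [2 3 1 1 0]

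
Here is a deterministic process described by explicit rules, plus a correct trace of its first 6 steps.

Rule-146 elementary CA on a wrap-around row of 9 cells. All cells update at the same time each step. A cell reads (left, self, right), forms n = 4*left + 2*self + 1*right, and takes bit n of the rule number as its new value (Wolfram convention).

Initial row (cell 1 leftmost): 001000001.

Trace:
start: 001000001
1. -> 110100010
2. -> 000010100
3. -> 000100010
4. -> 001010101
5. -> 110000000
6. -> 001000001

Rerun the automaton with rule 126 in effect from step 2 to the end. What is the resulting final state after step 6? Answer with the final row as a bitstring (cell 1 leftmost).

(re-executing steps 2..6 under rule 126; state before step 2: 110100010)
2. -> 111110111
3. -> 000011100
4. -> 000110110
5. -> 001111111
6. -> 111000001

111000001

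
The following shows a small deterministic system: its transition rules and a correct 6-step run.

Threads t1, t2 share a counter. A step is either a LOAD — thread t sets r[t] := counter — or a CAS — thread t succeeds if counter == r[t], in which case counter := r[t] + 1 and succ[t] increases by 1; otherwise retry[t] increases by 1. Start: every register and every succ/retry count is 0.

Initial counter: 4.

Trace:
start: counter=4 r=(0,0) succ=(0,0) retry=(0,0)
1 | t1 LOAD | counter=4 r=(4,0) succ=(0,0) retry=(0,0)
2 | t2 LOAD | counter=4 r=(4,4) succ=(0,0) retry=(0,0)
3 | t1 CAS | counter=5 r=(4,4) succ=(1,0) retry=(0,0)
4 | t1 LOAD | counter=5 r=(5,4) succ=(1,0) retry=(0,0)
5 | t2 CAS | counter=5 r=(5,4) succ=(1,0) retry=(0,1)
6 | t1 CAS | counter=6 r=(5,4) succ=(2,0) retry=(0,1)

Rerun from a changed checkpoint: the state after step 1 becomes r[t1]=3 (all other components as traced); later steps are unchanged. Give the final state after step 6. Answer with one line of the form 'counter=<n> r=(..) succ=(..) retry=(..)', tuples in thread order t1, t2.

state after step 1 := counter=4 r=(3,0) succ=(0,0) retry=(0,0)
2 | t2 LOAD | counter=4 r=(3,4) succ=(0,0) retry=(0,0)
3 | t1 CAS | counter=4 r=(3,4) succ=(0,0) retry=(1,0)
4 | t1 LOAD | counter=4 r=(4,4) succ=(0,0) retry=(1,0)
5 | t2 CAS | counter=5 r=(4,4) succ=(0,1) retry=(1,0)
6 | t1 CAS | counter=5 r=(4,4) succ=(0,1) retry=(2,0)

counter=5 r=(4,4) succ=(0,1) retry=(2,0)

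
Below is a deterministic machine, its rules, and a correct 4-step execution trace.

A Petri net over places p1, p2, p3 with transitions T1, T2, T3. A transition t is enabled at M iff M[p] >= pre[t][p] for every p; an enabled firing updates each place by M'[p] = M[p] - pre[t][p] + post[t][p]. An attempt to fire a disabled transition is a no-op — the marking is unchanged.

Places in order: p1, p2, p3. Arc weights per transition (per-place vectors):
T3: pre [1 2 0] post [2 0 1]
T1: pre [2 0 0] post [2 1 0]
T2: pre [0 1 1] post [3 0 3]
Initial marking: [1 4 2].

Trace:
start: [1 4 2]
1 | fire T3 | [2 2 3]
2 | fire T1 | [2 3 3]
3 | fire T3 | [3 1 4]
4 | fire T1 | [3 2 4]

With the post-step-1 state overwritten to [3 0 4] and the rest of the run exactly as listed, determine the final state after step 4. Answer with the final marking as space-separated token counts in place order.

3 2 4

state after step 1 := [3 0 4]
2 | fire T1 | [3 1 4]
3 | fire T3 | [3 1 4]
4 | fire T1 | [3 2 4]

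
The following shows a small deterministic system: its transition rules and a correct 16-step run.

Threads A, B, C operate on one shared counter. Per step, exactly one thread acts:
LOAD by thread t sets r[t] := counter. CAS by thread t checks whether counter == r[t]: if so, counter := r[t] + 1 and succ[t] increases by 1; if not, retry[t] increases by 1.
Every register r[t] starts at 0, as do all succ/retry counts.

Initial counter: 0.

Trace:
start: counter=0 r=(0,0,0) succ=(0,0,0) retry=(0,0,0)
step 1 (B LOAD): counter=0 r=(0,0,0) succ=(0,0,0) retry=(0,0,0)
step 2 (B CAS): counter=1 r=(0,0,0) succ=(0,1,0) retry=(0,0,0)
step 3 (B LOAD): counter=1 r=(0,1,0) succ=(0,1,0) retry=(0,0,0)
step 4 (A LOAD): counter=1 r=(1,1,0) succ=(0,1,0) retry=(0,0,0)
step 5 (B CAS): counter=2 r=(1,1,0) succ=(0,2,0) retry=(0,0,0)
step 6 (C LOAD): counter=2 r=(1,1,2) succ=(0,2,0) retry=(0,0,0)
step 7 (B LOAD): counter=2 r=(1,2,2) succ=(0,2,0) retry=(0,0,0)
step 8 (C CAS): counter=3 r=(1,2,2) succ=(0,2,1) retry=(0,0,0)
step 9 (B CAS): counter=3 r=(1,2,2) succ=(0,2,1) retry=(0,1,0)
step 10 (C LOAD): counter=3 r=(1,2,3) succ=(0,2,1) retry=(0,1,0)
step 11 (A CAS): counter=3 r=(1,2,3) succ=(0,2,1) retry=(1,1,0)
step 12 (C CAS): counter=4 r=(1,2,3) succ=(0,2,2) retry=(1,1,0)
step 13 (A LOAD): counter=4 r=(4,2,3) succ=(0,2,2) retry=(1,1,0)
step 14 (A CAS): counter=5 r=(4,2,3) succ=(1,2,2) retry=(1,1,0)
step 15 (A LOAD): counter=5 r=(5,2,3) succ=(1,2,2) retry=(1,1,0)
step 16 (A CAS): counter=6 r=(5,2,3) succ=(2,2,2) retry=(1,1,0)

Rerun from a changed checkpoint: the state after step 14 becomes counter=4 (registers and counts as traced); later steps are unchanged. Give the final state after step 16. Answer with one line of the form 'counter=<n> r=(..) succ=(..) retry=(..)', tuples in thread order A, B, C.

state after step 14 := counter=4 r=(4,2,3) succ=(1,2,2) retry=(1,1,0)
step 15 (A LOAD): counter=4 r=(4,2,3) succ=(1,2,2) retry=(1,1,0)
step 16 (A CAS): counter=5 r=(4,2,3) succ=(2,2,2) retry=(1,1,0)

counter=5 r=(4,2,3) succ=(2,2,2) retry=(1,1,0)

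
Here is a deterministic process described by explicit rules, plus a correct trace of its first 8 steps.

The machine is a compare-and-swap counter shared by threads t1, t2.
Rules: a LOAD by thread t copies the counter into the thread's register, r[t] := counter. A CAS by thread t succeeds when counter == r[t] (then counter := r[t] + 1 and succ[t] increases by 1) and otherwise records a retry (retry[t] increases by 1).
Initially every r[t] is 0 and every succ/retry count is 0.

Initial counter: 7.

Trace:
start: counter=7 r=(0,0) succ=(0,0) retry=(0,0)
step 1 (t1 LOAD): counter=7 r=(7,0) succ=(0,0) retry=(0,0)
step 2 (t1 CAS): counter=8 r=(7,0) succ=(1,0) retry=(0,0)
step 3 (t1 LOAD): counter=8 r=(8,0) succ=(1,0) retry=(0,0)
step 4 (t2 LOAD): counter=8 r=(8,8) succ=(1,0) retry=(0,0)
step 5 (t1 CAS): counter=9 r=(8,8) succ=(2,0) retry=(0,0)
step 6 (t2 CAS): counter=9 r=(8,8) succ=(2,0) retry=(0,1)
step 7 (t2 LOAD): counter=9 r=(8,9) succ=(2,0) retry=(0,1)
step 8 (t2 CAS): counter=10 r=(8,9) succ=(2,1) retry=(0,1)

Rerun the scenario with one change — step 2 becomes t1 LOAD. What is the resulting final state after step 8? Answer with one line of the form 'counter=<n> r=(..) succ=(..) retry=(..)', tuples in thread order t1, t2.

(re-executing from step 2 with the substitution; state before step 2: counter=7 r=(7,0) succ=(0,0) retry=(0,0))
step 2 (t1 LOAD): counter=7 r=(7,0) succ=(0,0) retry=(0,0)
step 3 (t1 LOAD): counter=7 r=(7,0) succ=(0,0) retry=(0,0)
step 4 (t2 LOAD): counter=7 r=(7,7) succ=(0,0) retry=(0,0)
step 5 (t1 CAS): counter=8 r=(7,7) succ=(1,0) retry=(0,0)
step 6 (t2 CAS): counter=8 r=(7,7) succ=(1,0) retry=(0,1)
step 7 (t2 LOAD): counter=8 r=(7,8) succ=(1,0) retry=(0,1)
step 8 (t2 CAS): counter=9 r=(7,8) succ=(1,1) retry=(0,1)

counter=9 r=(7,8) succ=(1,1) retry=(0,1)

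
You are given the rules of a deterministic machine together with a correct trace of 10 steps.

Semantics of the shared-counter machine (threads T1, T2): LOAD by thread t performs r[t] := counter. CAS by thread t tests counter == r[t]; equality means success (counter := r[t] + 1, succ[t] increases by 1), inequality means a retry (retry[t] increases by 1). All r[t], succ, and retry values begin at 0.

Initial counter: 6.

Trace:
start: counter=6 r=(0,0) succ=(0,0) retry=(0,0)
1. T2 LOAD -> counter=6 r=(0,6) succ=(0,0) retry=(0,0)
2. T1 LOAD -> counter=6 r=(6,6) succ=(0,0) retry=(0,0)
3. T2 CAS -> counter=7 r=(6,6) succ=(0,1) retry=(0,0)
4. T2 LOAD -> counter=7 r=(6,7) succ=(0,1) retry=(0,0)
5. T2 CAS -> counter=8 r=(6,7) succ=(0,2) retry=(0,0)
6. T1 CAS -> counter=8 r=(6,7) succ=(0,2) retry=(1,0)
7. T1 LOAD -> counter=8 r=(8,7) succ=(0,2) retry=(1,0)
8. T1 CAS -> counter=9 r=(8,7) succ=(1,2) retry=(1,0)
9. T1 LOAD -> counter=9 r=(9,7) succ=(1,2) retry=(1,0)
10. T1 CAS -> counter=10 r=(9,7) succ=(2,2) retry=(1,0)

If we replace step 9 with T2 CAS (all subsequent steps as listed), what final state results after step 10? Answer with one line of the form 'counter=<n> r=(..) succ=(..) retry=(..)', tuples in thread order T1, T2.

counter=9 r=(8,7) succ=(1,2) retry=(2,1)

(re-executing from step 9 with the substitution; state before step 9: counter=9 r=(8,7) succ=(1,2) retry=(1,0))
9. T2 CAS -> counter=9 r=(8,7) succ=(1,2) retry=(1,1)
10. T1 CAS -> counter=9 r=(8,7) succ=(1,2) retry=(2,1)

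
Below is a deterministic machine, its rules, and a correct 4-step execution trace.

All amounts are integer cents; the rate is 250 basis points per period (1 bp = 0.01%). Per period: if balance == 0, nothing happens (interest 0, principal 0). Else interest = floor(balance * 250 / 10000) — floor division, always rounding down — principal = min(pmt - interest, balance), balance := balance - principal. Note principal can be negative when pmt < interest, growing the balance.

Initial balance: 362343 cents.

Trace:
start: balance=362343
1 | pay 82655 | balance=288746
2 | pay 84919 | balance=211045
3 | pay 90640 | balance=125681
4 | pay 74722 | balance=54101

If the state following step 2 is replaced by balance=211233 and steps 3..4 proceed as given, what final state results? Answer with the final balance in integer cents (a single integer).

54297

state after step 2 := balance=211233
3 | pay 90640 | balance=125873
4 | pay 74722 | balance=54297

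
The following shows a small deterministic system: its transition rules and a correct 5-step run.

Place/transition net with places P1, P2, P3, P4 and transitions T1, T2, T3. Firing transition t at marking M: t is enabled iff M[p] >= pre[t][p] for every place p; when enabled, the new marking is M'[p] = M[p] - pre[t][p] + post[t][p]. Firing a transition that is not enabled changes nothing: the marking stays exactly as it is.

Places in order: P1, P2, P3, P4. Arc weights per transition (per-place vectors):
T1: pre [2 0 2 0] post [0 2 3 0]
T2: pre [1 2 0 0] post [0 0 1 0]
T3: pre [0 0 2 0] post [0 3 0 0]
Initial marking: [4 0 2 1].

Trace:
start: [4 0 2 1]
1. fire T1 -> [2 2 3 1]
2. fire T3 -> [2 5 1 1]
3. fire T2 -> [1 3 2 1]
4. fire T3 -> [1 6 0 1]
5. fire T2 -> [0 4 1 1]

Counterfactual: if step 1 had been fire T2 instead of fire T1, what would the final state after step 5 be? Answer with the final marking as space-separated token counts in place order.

3 1 1 1

(re-executing from step 1 with the substitution; state before step 1: [4 0 2 1])
1. fire T2 -> [4 0 2 1]
2. fire T3 -> [4 3 0 1]
3. fire T2 -> [3 1 1 1]
4. fire T3 -> [3 1 1 1]
5. fire T2 -> [3 1 1 1]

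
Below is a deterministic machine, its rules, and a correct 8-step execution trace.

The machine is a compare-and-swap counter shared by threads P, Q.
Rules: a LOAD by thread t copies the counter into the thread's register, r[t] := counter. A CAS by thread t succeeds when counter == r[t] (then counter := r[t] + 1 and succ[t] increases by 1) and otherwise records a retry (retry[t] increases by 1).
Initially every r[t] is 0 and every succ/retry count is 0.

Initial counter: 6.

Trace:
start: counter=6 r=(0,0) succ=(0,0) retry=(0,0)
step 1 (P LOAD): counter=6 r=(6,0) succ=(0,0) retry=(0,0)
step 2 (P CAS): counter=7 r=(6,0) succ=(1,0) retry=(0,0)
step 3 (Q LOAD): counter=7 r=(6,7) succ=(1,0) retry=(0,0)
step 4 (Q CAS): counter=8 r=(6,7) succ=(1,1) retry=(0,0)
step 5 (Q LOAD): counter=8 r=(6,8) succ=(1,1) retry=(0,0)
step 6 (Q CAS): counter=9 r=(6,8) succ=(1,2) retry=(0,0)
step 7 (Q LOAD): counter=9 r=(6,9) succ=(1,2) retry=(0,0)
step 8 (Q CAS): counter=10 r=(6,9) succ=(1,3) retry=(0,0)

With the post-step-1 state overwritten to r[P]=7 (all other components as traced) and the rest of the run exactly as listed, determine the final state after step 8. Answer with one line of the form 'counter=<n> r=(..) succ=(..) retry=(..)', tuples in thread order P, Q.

counter=9 r=(7,8) succ=(0,3) retry=(1,0)

state after step 1 := counter=6 r=(7,0) succ=(0,0) retry=(0,0)
step 2 (P CAS): counter=6 r=(7,0) succ=(0,0) retry=(1,0)
step 3 (Q LOAD): counter=6 r=(7,6) succ=(0,0) retry=(1,0)
step 4 (Q CAS): counter=7 r=(7,6) succ=(0,1) retry=(1,0)
step 5 (Q LOAD): counter=7 r=(7,7) succ=(0,1) retry=(1,0)
step 6 (Q CAS): counter=8 r=(7,7) succ=(0,2) retry=(1,0)
step 7 (Q LOAD): counter=8 r=(7,8) succ=(0,2) retry=(1,0)
step 8 (Q CAS): counter=9 r=(7,8) succ=(0,3) retry=(1,0)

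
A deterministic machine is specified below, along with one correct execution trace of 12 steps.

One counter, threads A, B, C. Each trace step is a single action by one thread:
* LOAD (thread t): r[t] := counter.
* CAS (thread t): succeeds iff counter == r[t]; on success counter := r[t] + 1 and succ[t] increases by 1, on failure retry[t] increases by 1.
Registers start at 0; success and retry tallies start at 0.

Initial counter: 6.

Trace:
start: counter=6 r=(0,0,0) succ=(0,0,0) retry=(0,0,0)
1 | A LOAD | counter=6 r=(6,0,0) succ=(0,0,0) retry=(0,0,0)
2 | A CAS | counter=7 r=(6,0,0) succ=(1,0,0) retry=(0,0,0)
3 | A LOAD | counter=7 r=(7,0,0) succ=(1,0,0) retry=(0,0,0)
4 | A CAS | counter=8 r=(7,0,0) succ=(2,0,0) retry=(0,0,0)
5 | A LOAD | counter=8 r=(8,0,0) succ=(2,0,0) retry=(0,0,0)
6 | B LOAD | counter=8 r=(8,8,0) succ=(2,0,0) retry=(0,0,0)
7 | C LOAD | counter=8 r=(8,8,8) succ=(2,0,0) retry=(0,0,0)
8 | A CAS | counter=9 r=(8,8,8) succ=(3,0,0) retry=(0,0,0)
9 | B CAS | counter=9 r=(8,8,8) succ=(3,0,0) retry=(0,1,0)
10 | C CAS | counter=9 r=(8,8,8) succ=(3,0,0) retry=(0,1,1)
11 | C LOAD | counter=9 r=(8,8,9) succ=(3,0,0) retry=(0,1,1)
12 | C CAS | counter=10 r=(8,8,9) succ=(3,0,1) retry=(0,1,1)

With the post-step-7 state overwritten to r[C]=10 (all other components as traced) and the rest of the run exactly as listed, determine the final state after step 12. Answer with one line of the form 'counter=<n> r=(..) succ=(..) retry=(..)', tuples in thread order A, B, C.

state after step 7 := counter=8 r=(8,8,10) succ=(2,0,0) retry=(0,0,0)
8 | A CAS | counter=9 r=(8,8,10) succ=(3,0,0) retry=(0,0,0)
9 | B CAS | counter=9 r=(8,8,10) succ=(3,0,0) retry=(0,1,0)
10 | C CAS | counter=9 r=(8,8,10) succ=(3,0,0) retry=(0,1,1)
11 | C LOAD | counter=9 r=(8,8,9) succ=(3,0,0) retry=(0,1,1)
12 | C CAS | counter=10 r=(8,8,9) succ=(3,0,1) retry=(0,1,1)

counter=10 r=(8,8,9) succ=(3,0,1) retry=(0,1,1)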